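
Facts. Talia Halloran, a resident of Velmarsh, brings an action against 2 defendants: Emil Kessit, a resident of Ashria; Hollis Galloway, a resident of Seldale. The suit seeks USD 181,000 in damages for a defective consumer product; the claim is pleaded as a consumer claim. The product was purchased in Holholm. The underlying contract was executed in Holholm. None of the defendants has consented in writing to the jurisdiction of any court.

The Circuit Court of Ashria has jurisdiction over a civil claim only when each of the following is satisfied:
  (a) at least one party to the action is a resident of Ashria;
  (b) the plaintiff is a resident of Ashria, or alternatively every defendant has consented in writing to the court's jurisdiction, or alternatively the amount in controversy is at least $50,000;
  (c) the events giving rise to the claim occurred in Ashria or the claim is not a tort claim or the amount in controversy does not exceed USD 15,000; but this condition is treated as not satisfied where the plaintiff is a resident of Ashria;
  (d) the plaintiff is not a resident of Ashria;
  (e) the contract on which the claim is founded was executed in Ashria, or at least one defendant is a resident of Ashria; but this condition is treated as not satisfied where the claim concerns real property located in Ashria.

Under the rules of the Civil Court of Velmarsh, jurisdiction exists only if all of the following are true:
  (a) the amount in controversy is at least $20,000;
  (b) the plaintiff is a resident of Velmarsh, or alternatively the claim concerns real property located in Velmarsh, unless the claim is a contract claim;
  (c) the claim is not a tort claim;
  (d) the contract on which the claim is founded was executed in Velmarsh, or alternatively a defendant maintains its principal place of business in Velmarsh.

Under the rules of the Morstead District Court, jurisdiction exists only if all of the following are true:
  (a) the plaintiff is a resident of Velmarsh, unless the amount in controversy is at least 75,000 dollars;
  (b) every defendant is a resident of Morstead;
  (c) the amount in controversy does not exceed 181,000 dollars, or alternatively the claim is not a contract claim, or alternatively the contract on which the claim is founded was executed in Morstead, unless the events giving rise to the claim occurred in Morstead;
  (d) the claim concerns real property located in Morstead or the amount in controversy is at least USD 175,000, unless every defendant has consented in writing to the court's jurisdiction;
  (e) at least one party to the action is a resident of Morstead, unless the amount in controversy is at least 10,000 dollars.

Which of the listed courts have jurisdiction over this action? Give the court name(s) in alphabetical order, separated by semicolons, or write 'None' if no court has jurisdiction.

The Circuit Court of Ashria:
  (a) Emil Kessit resides in Ashria. Satisfied.
  (b) The amount in controversy is 181,000 dollars, which meets the USD 50,000 floor — that alternative is enough. Satisfied.
  (c) The claim is a consumer claim, not a tort claim, which satisfies one of the alternatives. And the carve-out is inapplicable — the plaintiff resides in Velmarsh, not Ashria. Met.
  (d) The plaintiff resides in Velmarsh, which is not Ashria. Met.
  (e) Emil Kessit resides in Ashria, so this disjunct is met. The carve-out does not apply: the claim does not concern real property. Condition met.
  → All conditions met; jurisdiction exists.
The Civil Court of Velmarsh:
  (a) The amount in controversy is 181,000 dollars, which meets the USD 20,000 floor. Satisfied.
  (b) The plaintiff resides in Velmarsh, which satisfies one of the alternatives. Satisfied.
  (c) The claim is a consumer claim, not a tort claim. Condition met.
  (d) The contract was executed in Holholm, not Velmarsh; no defendant is a corporation — every alternative fails. Fails.
  → Not every requirement is met — no jurisdiction.
The Morstead District Court:
  (a) The plaintiff resides in Velmarsh. Met.
  (b) The defendants reside as follows — Emil Kessit in Ashria, Hollis Galloway in Seldale — not all in Morstead. Not satisfied.
  (c) The amount in controversy is USD 181,000, within the 181,000 dollars ceiling, so this disjunct is met. Satisfied.
  (d) The amount in controversy is 181,000 dollars, which meets the $175,000 floor, which satisfies one of the alternatives. Condition met.
  (e) No party resides in Morstead. However, the amount in controversy is 181,000 dollars, which meets the USD 10,000 floor, so the 'unless' proviso supplies this condition. Satisfied.
  → Not every requirement is met — no jurisdiction.

the Circuit Court of Ashria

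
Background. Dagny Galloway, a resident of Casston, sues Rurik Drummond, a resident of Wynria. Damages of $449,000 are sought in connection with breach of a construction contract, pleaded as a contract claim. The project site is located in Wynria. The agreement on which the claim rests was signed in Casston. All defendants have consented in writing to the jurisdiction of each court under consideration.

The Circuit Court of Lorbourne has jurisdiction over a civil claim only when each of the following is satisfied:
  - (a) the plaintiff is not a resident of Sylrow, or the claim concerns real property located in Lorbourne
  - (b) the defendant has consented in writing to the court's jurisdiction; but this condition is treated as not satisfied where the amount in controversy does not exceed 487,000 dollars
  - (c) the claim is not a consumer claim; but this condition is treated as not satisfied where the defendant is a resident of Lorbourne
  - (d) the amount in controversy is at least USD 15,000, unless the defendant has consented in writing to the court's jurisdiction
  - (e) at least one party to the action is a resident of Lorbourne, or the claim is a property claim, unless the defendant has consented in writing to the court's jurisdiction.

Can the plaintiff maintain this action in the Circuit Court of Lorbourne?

No

The Circuit Court of Lorbourne:
  (a) The plaintiff resides in Casston, which is not Sylrow, so one alternative holds. Satisfied.
  (b) Every defendant has filed written consent. But the carve-out bites: the amount in controversy is 449,000 dollars, within the 487,000 dollars ceiling. Not satisfied.
  (c) The claim is a contract claim, not a consumer claim. The carve-out does not apply: the defendant resides in Wynria, not Lorbourne. Met.
  (d) The amount in controversy is $449,000, which meets the 15,000 dollars floor. Condition met.
  (e) No party resides in Lorbourne; the claim is a contract claim, not a property claim — no alternative holds. However, every defendant has filed written consent, so the 'unless' proviso supplies this condition. Met.
  → At least one condition fails; no jurisdiction.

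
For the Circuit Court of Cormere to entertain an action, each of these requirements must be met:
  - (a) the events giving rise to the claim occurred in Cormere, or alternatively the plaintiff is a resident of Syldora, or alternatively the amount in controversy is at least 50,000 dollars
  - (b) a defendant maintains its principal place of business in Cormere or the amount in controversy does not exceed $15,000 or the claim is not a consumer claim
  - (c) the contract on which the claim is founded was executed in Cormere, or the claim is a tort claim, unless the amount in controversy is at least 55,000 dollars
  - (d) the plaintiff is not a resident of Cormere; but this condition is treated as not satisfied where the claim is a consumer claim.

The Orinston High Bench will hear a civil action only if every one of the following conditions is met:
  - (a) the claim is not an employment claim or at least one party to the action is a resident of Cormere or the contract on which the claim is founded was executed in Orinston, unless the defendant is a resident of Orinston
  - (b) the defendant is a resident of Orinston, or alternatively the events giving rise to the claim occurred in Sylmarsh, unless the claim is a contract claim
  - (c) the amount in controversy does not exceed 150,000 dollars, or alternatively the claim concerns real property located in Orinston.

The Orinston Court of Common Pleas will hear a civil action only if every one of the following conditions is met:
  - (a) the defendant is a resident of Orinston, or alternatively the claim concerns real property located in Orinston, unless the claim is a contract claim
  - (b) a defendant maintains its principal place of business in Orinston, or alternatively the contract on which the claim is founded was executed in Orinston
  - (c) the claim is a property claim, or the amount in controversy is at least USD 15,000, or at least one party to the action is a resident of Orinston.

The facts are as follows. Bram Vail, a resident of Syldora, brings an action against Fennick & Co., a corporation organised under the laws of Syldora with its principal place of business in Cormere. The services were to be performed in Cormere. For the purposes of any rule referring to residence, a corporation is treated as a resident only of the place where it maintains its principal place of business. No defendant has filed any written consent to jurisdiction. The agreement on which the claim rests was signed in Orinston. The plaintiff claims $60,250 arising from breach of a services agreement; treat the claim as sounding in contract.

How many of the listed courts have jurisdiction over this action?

The Circuit Court of Cormere:
  (a) The operative events occurred in Cormere, so one alternative holds. Condition met.
  (b) Fennick & Co. has its principal place of business in Cormere, so one alternative holds. Condition met.
  (c) The contract was executed in Orinston, not Cormere; the claim is a contract claim, not a tort claim — no alternative holds. The proviso rescues it, though: the amount in controversy is 60,250 dollars, which meets the USD 55,000 floor. Met.
  (d) The plaintiff resides in Syldora, which is not Cormere. And the carve-out is inapplicable — the claim is a contract claim, not a consumer claim. Met.
  → Jurisdiction lies.
The Orinston High Bench:
  (a) The claim is a contract claim, not an employment claim — that alternative is enough. Satisfied.
  (b) The defendant resides in Cormere, not Orinston; the operative events occurred in Cormere, not Sylmarsh — every alternative fails. But the claim is a contract claim, and the 'unless' clause therefore excuses the requirement. Met.
  (c) The amount in controversy is USD 60,250, within the USD 150,000 ceiling, which satisfies one of the alternatives. Condition met.
  → Every requirement is satisfied — jurisdiction.
The Orinston Court of Common Pleas:
  (a) The defendant resides in Cormere, not Orinston; the claim does not concern real property — every alternative fails. The proviso rescues it, though: the claim is a contract claim. Satisfied.
  (b) The contract was executed in Orinston, so this disjunct is met. Met.
  (c) The amount in controversy is $60,250, which meets the USD 15,000 floor — that alternative is enough. Satisfied.
  → The court has jurisdiction.
Courts with jurisdiction: the Circuit Court of Cormere, the Orinston High Bench, the Orinston Court of Common Pleas — 3 in total.

3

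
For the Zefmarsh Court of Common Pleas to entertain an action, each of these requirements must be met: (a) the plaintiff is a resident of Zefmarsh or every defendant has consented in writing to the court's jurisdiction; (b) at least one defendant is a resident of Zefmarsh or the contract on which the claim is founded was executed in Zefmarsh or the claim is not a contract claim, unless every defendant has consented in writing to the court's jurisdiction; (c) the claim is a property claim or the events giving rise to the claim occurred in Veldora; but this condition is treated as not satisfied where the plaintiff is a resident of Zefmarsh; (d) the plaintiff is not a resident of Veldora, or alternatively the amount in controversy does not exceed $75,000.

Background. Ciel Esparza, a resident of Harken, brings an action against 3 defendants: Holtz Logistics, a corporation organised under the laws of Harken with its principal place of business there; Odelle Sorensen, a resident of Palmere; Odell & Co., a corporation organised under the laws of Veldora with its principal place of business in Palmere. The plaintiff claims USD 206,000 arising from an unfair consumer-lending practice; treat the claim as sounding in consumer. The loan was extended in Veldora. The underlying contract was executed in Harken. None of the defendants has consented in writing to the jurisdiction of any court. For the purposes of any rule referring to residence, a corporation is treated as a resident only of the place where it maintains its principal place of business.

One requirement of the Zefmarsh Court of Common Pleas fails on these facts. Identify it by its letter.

The Zefmarsh Court of Common Pleas:
  (a) The plaintiff resides in Harken, not Zefmarsh; no such written consent has been filed — every alternative fails. Condition not met.
  (b) The claim is a consumer claim, not a contract claim — that alternative is enough. Condition met.
  (c) The operative events occurred in Veldora, which satisfies one of the alternatives. The exception is not triggered, since the plaintiff resides in Harken, not Zefmarsh. Satisfied.
  (d) The plaintiff resides in Harken, which is not Veldora, so this disjunct is met. Satisfied.
Only condition (a) fails.

(a)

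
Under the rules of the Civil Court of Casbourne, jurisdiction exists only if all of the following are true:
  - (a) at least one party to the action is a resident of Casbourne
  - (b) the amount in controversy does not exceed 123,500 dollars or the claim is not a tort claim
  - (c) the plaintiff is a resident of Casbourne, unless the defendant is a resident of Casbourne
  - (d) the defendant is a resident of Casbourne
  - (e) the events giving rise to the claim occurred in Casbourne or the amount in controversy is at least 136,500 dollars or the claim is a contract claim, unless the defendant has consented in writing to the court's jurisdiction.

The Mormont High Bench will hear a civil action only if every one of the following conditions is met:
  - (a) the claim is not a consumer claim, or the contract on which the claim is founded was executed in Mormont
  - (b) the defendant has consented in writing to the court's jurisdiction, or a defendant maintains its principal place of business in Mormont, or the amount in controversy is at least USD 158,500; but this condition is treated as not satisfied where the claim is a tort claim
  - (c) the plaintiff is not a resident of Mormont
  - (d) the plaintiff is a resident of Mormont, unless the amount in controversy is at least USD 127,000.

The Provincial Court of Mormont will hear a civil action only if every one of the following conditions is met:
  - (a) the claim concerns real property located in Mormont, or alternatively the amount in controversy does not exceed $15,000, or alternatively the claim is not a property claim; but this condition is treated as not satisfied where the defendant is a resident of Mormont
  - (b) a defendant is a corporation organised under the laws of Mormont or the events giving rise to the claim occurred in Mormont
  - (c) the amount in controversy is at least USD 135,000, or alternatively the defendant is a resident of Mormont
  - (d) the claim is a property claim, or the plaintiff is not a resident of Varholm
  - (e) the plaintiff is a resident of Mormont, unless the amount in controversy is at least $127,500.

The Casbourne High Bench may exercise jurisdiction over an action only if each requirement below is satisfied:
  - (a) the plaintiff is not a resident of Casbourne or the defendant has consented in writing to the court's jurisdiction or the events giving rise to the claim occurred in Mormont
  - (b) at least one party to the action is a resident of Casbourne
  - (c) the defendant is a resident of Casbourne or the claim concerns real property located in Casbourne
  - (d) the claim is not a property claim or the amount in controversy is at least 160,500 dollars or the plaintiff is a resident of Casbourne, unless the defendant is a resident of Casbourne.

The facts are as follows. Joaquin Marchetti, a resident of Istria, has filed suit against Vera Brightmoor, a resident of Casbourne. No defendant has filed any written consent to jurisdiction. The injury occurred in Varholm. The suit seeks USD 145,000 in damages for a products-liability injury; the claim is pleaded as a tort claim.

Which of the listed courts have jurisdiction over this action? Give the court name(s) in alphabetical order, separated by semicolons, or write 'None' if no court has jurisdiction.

the Casbourne High Bench

The Civil Court of Casbourne:
  (a) Vera Brightmoor resides in Casbourne. Met.
  (b) The amount in controversy is USD 145,000, above the 123,500 dollars ceiling; the claim is a tort claim — no alternative holds. Condition not met.
  (c) The plaintiff resides in Istria, not Casbourne. But the defendant resides in Casbourne, and the 'unless' clause therefore excuses the requirement. Satisfied.
  (d) The defendant resides in Casbourne. Condition met.
  (e) The amount in controversy is 145,000 dollars, which meets the $136,500 floor — that alternative is enough. Met.
  → No jurisdiction.
The Mormont High Bench:
  (a) The claim is a tort claim, not a consumer claim, so one alternative holds. Condition met.
  (b) No such written consent has been filed; no defendant is a corporation; the amount in controversy is $145,000, below the 158,500 dollars floor — no alternative holds. Fails.
  (c) The plaintiff resides in Istria, which is not Mormont. Satisfied.
  (d) The plaintiff resides in Istria, not Mormont. But the amount in controversy is 145,000 dollars, which meets the $127,000 floor, and the 'unless' clause therefore excuses the requirement. Satisfied.
  → The court lacks jurisdiction.
The Provincial Court of Mormont:
  (a) The claim is a tort claim, not a property claim, so this disjunct is met. The exception is not triggered, since the defendant resides in Casbourne, not Mormont. Satisfied.
  (b) No defendant is a corporation; the operative events occurred in Varholm, not Mormont — every alternative fails. Condition not met.
  (c) The amount in controversy is USD 145,000, which meets the 135,000 dollars floor, so this disjunct is met. Satisfied.
  (d) The plaintiff resides in Istria, which is not Varholm, so this disjunct is met. Met.
  (e) The plaintiff resides in Istria, not Mormont. However, the amount in controversy is USD 145,000, which meets the USD 127,500 floor, so the 'unless' proviso supplies this condition. Satisfied.
  → Not every requirement is met — no jurisdiction.
The Casbourne High Bench:
  (a) The plaintiff resides in Istria, which is not Casbourne, so one alternative holds. Met.
  (b) Vera Brightmoor resides in Casbourne. Satisfied.
  (c) The defendant resides in Casbourne, which satisfies one of the alternatives. Satisfied.
  (d) The claim is a tort claim, not a property claim, so this disjunct is met. Condition met.
  → Every requirement is satisfied — jurisdiction.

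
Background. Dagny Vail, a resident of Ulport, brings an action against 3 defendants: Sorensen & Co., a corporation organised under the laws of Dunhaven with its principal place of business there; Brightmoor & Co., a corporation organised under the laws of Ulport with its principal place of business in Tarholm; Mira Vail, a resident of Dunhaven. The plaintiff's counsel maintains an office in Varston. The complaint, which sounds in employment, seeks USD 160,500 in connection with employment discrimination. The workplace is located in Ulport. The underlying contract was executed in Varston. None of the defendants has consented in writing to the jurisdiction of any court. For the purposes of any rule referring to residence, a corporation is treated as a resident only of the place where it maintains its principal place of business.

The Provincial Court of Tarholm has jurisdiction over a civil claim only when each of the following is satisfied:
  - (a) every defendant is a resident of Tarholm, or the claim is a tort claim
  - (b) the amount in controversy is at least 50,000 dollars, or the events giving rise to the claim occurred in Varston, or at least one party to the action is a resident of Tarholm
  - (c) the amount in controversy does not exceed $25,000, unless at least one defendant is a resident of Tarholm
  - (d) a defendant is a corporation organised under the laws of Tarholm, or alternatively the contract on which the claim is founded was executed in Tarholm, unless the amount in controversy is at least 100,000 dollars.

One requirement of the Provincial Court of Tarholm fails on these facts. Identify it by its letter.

The Provincial Court of Tarholm:
  (a) The defendants reside as follows — Sorensen & Co. in Dunhaven, Brightmoor & Co. in Tarholm, Mira Vail in Dunhaven — not all in Tarholm; the claim is an employment claim, not a tort claim — no alternative holds. Not satisfied.
  (b) The amount in controversy is $160,500, which meets the $50,000 floor, which satisfies one of the alternatives. Condition met.
  (c) The amount in controversy is USD 160,500, above the USD 25,000 ceiling. However, Brightmoor & Co. resides in Tarholm, so the 'unless' proviso supplies this condition. Met.
  (d) The corporate defendant(s) are organised in Dunhaven, Ulport, not Tarholm; the contract was executed in Varston, not Tarholm — none of the alternatives is met. However, the amount in controversy is $160,500, which meets the $100,000 floor, so the 'unless' proviso supplies this condition. Satisfied.
Only condition (a) fails.

(a)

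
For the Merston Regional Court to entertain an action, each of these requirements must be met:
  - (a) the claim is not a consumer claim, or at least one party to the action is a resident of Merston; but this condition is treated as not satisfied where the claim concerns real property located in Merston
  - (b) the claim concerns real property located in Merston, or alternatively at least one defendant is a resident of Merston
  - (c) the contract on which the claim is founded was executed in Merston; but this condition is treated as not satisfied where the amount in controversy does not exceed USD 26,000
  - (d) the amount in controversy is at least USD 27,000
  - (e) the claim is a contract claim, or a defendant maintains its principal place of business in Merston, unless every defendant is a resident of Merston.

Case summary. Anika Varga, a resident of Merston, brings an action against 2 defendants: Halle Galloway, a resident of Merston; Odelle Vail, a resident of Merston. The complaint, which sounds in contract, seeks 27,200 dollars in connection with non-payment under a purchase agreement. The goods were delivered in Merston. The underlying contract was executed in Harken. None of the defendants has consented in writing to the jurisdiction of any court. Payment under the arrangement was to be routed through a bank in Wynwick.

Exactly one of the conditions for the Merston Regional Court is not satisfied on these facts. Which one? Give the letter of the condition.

(c)

The Merston Regional Court:
  (a) The claim is a contract claim, not a consumer claim — that alternative is enough. The carve-out does not apply: the claim does not concern real property. Condition met.
  (b) Halle Galloway resides in Merston, so this disjunct is met. Condition met.
  (c) The contract was executed in Harken, not Merston. Not met.
  (d) The amount in controversy is USD 27,200, which meets the $27,000 floor. Met.
  (e) The claim is a contract claim, so this disjunct is met. Satisfied.
Only condition (c) fails.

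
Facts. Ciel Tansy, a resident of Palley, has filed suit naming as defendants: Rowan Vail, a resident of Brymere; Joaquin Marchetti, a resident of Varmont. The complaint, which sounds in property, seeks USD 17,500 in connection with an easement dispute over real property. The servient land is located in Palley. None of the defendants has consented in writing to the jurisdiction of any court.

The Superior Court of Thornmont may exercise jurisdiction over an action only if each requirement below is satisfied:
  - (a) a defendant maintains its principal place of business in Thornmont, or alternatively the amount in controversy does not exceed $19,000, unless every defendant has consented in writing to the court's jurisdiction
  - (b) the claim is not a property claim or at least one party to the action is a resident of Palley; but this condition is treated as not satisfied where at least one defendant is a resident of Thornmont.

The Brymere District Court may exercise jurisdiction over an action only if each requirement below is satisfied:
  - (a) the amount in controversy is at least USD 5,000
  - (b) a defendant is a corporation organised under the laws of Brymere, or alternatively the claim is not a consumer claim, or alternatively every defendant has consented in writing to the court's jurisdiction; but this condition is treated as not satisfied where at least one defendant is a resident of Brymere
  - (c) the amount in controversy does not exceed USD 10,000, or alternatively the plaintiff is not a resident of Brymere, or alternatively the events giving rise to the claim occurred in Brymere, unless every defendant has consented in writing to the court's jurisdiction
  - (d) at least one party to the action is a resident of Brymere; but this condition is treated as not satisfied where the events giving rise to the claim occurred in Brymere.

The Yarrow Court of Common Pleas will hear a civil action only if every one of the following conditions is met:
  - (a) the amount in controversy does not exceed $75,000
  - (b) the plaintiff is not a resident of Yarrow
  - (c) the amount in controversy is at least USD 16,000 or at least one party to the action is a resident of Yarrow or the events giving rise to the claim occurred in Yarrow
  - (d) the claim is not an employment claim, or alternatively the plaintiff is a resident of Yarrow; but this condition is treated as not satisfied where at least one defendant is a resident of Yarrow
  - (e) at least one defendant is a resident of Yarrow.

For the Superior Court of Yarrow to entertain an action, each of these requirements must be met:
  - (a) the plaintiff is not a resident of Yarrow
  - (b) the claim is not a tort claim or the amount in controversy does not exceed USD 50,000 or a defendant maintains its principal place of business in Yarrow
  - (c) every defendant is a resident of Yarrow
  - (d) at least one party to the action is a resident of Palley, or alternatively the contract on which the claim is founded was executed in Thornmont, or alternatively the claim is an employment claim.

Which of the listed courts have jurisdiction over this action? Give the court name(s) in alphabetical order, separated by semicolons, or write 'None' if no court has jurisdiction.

The Superior Court of Thornmont:
  (a) The amount in controversy is 17,500 dollars, within the 19,000 dollars ceiling, so one alternative holds. Satisfied.
  (b) Ciel Tansy resides in Palley, so this disjunct is met. The exception is not triggered, since no defendant resides in Thornmont (they reside in Brymere, Varmont). Satisfied.
  → The court has jurisdiction.
The Brymere District Court:
  (a) The amount in controversy is 17,500 dollars, which meets the 5,000 dollars floor. Met.
  (b) The claim is a property claim, not a consumer claim, so one alternative holds. But the carve-out bites: Rowan Vail resides in Brymere. Not satisfied.
  (c) The plaintiff resides in Palley, which is not Brymere — that alternative is enough. Condition met.
  (d) Rowan Vail resides in Brymere. The exception is not triggered, since the operative events occurred in Palley, not Brymere. Met.
  → The court lacks jurisdiction.
The Yarrow Court of Common Pleas:
  (a) The amount in controversy is 17,500 dollars, within the $75,000 ceiling. Condition met.
  (b) The plaintiff resides in Palley, which is not Yarrow. Met.
  (c) The amount in controversy is USD 17,500, which meets the $16,000 floor, so this disjunct is met. Met.
  (d) The claim is a property claim, not an employment claim, so one alternative holds. The carve-out does not apply: no defendant resides in Yarrow (they reside in Brymere, Varmont). Met.
  (e) No defendant resides in Yarrow (they reside in Brymere, Varmont). Not met.
  → The court lacks jurisdiction.
The Superior Court of Yarrow:
  (a) The plaintiff resides in Palley, which is not Yarrow. Met.
  (b) The claim is a property claim, not a tort claim, so one alternative holds. Satisfied.
  (c) The defendants reside as follows — Rowan Vail in Brymere, Joaquin Marchetti in Varmont — not all in Yarrow. Not satisfied.
  (d) Ciel Tansy resides in Palley, so this disjunct is met. Condition met.
  → At least one condition fails; no jurisdiction.

the Superior Court of Thornmont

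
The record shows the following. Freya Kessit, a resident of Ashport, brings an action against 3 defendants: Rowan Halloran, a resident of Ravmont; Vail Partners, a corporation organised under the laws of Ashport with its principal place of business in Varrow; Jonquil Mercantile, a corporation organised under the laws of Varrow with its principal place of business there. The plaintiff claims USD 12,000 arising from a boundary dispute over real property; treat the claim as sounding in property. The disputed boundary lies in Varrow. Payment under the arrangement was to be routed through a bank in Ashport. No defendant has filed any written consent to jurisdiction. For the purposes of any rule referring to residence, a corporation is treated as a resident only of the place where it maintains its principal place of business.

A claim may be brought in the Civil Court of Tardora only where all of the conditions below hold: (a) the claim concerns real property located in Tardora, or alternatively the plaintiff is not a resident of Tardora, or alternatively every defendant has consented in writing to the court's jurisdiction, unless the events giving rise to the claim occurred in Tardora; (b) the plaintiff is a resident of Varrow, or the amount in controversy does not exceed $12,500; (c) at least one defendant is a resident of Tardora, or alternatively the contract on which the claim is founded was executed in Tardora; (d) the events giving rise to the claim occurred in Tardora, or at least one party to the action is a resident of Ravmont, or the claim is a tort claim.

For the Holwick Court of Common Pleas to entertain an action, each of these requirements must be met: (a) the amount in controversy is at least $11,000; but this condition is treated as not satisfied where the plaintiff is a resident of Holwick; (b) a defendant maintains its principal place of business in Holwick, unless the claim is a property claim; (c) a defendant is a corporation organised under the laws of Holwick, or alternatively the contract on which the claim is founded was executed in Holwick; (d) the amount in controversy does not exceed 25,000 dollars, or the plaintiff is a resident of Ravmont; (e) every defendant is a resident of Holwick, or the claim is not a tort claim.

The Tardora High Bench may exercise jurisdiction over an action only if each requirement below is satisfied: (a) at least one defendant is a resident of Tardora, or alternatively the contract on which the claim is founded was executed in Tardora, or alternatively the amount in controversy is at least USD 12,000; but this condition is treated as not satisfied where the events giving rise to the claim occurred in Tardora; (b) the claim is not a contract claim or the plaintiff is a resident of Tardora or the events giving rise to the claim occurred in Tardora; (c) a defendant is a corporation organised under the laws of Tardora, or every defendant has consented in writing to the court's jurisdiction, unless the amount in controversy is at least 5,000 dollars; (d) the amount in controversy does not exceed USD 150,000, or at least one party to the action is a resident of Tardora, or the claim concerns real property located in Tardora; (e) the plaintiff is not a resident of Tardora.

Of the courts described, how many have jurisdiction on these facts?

1

The Civil Court of Tardora:
  (a) The plaintiff resides in Ashport, which is not Tardora, so this disjunct is met. Condition met.
  (b) The amount in controversy is 12,000 dollars, within the $12,500 ceiling, which satisfies one of the alternatives. Met.
  (c) No defendant resides in Tardora (they reside in Ravmont, Varrow, Varrow); no contract (and hence no place of execution) is alleged — no alternative holds. Not met.
  (d) Rowan Halloran resides in Ravmont, which satisfies one of the alternatives. Met.
  → No jurisdiction.
The Holwick Court of Common Pleas:
  (a) The amount in controversy is 12,000 dollars, which meets the 11,000 dollars floor. The exception is not triggered, since the plaintiff resides in Ashport, not Holwick. Satisfied.
  (b) The corporate defendant(s) have their principal place of business in Varrow, not Holwick. However, the claim is a property claim, so the 'unless' proviso supplies this condition. Satisfied.
  (c) The corporate defendant(s) are organised in Ashport, Varrow, not Holwick; no contract (and hence no place of execution) is alleged — none of the alternatives is met. Not met.
  (d) The amount in controversy is 12,000 dollars, within the USD 25,000 ceiling — that alternative is enough. Met.
  (e) The claim is a property claim, not a tort claim, which satisfies one of the alternatives. Met.
  → At least one condition fails; no jurisdiction.
The Tardora High Bench:
  (a) The amount in controversy is 12,000 dollars, which meets the 12,000 dollars floor — that alternative is enough. The exception is not triggered, since the operative events occurred in Varrow, not Tardora. Condition met.
  (b) The claim is a property claim, not a contract claim, which satisfies one of the alternatives. Satisfied.
  (c) The corporate defendant(s) are organised in Ashport, Varrow, not Tardora; no such written consent has been filed — none of the alternatives is met. But the amount in controversy is 12,000 dollars, which meets the $5,000 floor, and the 'unless' clause therefore excuses the requirement. Met.
  (d) The amount in controversy is $12,000, within the 150,000 dollars ceiling, so one alternative holds. Condition met.
  (e) The plaintiff resides in Ashport, which is not Tardora. Condition met.
  → Every requirement is satisfied — jurisdiction.
Courts with jurisdiction: the Tardora High Bench — 1 in total.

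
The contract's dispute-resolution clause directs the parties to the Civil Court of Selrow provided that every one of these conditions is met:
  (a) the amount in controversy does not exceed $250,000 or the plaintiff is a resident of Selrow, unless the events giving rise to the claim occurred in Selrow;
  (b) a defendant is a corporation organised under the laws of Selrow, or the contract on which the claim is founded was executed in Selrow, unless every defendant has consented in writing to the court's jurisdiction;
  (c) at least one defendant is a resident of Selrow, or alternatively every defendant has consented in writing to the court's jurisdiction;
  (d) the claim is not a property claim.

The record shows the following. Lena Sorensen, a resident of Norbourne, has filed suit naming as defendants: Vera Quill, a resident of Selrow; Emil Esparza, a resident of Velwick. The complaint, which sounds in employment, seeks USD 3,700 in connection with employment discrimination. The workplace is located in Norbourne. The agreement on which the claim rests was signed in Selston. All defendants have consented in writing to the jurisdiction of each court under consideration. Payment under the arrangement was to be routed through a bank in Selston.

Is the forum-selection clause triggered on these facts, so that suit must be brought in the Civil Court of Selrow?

The Civil Court of Selrow:
  (a) The amount in controversy is USD 3,700, within the $250,000 ceiling, so one alternative holds. Condition met.
  (b) No defendant is a corporation; the contract was executed in Selston, not Selrow — no alternative holds. The proviso rescues it, though: every defendant has filed written consent. Satisfied.
  (c) Vera Quill resides in Selrow, so one alternative holds. Satisfied.
  (d) The claim is an employment claim, not a property claim. Satisfied.
  → The clause applies.

Yes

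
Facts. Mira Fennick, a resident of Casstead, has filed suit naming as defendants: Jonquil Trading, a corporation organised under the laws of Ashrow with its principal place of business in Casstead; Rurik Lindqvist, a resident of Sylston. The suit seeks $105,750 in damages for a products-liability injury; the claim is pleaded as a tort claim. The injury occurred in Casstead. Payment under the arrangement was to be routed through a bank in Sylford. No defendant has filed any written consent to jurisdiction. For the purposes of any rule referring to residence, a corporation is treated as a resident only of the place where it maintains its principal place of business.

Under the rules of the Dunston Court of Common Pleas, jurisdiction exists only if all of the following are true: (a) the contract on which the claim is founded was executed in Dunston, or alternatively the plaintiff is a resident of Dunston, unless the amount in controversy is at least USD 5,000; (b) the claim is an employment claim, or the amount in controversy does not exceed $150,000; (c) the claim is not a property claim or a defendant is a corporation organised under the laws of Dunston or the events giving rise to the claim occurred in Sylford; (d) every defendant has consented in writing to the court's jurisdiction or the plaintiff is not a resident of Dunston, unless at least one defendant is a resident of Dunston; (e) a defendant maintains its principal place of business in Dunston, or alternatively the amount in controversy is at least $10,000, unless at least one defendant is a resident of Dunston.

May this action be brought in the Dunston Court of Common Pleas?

The Dunston Court of Common Pleas:
  (a) No contract (and hence no place of execution) is alleged; the plaintiff resides in Casstead, not Dunston — no alternative holds. However, the amount in controversy is 105,750 dollars, which meets the $5,000 floor, so the 'unless' proviso supplies this condition. Satisfied.
  (b) The amount in controversy is USD 105,750, within the $150,000 ceiling — that alternative is enough. Condition met.
  (c) The claim is a tort claim, not a property claim, which satisfies one of the alternatives. Satisfied.
  (d) The plaintiff resides in Casstead, which is not Dunston, so one alternative holds. Met.
  (e) The amount in controversy is USD 105,750, which meets the $10,000 floor, so this disjunct is met. Satisfied.
  → All conditions met; jurisdiction exists.

Yes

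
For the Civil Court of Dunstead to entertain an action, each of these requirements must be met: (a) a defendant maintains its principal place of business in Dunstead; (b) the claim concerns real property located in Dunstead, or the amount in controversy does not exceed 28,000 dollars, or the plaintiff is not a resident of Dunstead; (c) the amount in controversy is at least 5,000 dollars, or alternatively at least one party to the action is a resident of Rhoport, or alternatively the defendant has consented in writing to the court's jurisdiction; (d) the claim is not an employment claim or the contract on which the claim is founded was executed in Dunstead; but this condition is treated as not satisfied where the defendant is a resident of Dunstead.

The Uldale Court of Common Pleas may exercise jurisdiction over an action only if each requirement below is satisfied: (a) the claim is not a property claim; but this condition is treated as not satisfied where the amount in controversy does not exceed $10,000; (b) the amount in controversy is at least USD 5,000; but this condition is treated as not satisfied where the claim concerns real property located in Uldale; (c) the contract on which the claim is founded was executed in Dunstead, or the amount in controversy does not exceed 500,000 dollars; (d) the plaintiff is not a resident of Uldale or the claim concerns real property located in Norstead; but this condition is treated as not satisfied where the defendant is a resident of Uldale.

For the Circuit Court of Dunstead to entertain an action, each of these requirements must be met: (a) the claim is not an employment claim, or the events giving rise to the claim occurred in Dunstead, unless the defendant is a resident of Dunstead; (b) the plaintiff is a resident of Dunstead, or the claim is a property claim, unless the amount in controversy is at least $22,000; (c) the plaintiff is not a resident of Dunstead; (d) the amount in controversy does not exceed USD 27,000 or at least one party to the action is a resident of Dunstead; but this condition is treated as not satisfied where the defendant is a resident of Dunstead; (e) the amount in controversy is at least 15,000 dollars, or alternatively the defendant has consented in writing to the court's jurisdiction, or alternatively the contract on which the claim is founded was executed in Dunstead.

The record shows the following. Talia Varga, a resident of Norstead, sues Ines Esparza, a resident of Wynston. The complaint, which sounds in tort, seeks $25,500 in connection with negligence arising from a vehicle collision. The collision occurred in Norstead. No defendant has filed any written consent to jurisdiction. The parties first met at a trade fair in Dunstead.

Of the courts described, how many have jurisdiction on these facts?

The Civil Court of Dunstead:
  (a) No defendant is a corporation. Fails.
  (b) The amount in controversy is USD 25,500, within the USD 28,000 ceiling — that alternative is enough. Condition met.
  (c) The amount in controversy is 25,500 dollars, which meets the USD 5,000 floor, so this disjunct is met. Met.
  (d) The claim is a tort claim, not an employment claim, so this disjunct is met. And the carve-out is inapplicable — the defendant resides in Wynston, not Dunstead. Met.
  → At least one condition fails; no jurisdiction.
The Uldale Court of Common Pleas:
  (a) The claim is a tort claim, not a property claim. The carve-out does not apply: the amount in controversy is 25,500 dollars, above the USD 10,000 ceiling. Met.
  (b) The amount in controversy is $25,500, which meets the $5,000 floor. The exception is not triggered, since the claim does not concern real property. Condition met.
  (c) The amount in controversy is USD 25,500, within the $500,000 ceiling, so this disjunct is met. Condition met.
  (d) The plaintiff resides in Norstead, which is not Uldale, so this disjunct is met. The carve-out does not apply: the defendant resides in Wynston, not Uldale. Condition met.
  → Every requirement is satisfied — jurisdiction.
The Circuit Court of Dunstead:
  (a) The claim is a tort claim, not an employment claim, so this disjunct is met. Met.
  (b) The plaintiff resides in Norstead, not Dunstead; the claim is a tort claim, not a property claim — every alternative fails. The proviso rescues it, though: the amount in controversy is $25,500, which meets the $22,000 floor. Met.
  (c) The plaintiff resides in Norstead, which is not Dunstead. Satisfied.
  (d) The amount in controversy is $25,500, within the $27,000 ceiling, so this disjunct is met. The carve-out does not apply: the defendant resides in Wynston, not Dunstead. Condition met.
  (e) The amount in controversy is USD 25,500, which meets the USD 15,000 floor, so one alternative holds. Satisfied.
  → All conditions met; jurisdiction exists.
Courts with jurisdiction: the Uldale Court of Common Pleas, the Circuit Court of Dunstead — 2 in total.

2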